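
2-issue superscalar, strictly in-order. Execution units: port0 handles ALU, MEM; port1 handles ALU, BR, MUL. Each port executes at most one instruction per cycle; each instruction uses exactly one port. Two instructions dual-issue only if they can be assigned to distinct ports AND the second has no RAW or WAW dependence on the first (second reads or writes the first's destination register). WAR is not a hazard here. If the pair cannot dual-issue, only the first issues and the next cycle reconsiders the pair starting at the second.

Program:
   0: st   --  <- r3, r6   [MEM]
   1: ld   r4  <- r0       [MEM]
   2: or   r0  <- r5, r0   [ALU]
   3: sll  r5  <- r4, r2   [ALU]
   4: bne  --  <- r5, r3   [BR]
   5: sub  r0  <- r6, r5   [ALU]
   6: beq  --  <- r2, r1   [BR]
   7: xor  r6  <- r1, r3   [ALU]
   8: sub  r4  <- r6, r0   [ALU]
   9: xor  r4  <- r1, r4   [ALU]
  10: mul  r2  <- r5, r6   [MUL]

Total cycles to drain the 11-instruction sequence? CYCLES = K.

c0: i0 st.MEM  no-port MEM/MEM
c1: i1&i2 ld.MEM+or.ALU  pair
c2: i3 sll.ALU  RAW r5
c3: i4&i5 bne.BR+sub.ALU  pair
c4: i6&i7 beq.BR+xor.ALU  pair
c5: i8 sub.ALU  RAW+WAW r4
c6: i9&i10 xor.ALU+mul.MUL  pair

CYCLES = 7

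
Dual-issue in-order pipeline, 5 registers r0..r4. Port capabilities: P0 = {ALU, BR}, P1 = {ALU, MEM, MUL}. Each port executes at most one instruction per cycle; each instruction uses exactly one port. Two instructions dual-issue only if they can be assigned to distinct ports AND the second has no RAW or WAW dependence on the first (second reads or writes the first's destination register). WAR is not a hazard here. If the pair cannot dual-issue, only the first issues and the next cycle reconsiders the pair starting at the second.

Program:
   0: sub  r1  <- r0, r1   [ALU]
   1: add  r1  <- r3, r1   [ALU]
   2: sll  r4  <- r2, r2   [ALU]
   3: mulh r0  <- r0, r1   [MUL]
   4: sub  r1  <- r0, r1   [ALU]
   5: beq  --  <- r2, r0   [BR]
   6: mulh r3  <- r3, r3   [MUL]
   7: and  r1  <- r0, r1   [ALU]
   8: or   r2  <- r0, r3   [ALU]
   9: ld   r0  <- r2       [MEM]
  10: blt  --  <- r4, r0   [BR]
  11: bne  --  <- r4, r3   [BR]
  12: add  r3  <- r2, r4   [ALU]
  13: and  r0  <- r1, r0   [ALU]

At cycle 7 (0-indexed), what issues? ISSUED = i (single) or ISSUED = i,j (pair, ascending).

ISSUED = 10

[0] i0  sub.ALU  -- RAW+WAW r1
[1] i1&i2  add.ALU+sll.ALU  -- 2-wide
[2] i3  mulh.MUL  -- RAW r0
[3] i4&i5  sub.ALU+beq.BR  -- 2-wide
[4] i6&i7  mulh.MUL+and.ALU  -- 2-wide
[5] i8  or.ALU  -- RAW r2
[6] i9  ld.MEM  -- RAW r0
[7] i10  blt.BR  -- no-port BR/BR
[8] i11&i12  bne.BR+add.ALU  -- 2-wide
[9] i13  and.ALU  -- tail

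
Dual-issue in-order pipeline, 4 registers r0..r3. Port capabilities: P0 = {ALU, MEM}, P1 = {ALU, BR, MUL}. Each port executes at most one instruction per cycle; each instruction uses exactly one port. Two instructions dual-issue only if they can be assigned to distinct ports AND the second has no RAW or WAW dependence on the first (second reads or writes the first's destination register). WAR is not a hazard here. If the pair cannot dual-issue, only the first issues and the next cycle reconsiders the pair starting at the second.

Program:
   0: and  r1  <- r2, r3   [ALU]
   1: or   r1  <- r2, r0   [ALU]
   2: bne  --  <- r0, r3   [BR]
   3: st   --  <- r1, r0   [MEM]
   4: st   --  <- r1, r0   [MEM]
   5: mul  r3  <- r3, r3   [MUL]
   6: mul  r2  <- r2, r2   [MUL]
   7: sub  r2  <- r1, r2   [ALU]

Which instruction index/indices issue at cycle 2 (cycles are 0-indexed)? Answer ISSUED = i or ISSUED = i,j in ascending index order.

ISSUED = 3

0. and @i0  | WAW r1
1. or+bne @i1/i2  | pair
2. st @i3  | no-port MEM/MEM
3. st+mul @i4/i5  | pair
4. mul @i6  | RAW+WAW r2
5. sub @i7  | tail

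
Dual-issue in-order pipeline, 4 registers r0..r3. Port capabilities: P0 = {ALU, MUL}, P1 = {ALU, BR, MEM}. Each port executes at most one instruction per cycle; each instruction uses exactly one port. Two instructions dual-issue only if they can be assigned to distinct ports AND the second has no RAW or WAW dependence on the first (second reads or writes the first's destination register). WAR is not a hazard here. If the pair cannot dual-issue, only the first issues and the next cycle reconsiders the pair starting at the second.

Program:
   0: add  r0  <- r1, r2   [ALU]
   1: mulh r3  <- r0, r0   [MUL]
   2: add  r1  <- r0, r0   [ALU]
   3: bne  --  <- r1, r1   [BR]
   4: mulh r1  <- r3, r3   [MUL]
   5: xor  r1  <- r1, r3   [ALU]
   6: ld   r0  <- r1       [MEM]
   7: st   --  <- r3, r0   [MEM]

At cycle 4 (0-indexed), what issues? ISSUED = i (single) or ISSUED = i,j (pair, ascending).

c0: i0 add.ALU  RAW r0
c1: i1/i2 mulh.MUL add.ALU  dual
c2: i3/i4 bne.BR mulh.MUL  dual
c3: i5 xor.ALU  RAW r1
c4: i6 ld.MEM  no-port MEM/MEM
c5: i7 st.MEM  tail

ISSUED = 6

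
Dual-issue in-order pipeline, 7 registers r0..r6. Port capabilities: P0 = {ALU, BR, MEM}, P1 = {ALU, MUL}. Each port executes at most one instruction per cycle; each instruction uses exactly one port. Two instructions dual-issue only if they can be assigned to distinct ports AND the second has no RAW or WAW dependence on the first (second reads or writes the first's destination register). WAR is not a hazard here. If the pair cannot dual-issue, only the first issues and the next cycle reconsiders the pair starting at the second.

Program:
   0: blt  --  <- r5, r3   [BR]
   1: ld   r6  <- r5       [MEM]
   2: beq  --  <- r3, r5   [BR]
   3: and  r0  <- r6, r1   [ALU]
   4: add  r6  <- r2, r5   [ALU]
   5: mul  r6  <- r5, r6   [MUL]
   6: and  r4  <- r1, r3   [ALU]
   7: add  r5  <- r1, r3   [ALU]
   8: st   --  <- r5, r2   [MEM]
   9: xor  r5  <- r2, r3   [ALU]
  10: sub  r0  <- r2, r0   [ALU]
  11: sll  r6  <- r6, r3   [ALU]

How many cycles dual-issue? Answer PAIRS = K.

PAIRS = 4

t=0 i0:blt ; no-port BR/MEM
t=1 i1:ld ; no-port MEM/BR
t=2 i2/i3:beq;and ; 2-wide
t=3 i4:add ; RAW+WAW r6
t=4 i5/i6:mul;and ; 2-wide
t=5 i7:add ; RAW r5
t=6 i8/i9:st;xor ; 2-wide
t=7 i10/i11:sub;sll ; 2-wide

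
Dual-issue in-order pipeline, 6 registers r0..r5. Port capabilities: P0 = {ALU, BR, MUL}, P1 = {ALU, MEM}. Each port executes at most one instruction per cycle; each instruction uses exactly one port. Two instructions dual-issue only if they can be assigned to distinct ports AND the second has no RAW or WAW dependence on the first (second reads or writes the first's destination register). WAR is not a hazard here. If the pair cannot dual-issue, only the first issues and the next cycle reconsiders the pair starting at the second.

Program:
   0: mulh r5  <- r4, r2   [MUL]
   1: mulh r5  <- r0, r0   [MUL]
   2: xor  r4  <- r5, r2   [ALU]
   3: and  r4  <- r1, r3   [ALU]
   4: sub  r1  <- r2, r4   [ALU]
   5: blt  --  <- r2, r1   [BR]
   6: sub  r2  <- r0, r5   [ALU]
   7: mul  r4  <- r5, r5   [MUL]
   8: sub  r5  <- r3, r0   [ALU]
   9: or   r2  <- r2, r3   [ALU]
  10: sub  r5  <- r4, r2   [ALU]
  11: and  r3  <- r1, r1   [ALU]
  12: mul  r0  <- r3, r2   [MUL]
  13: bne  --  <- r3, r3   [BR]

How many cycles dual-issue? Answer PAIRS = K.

PAIRS = 3

#0 head=0: mulh.MUL i0 no-port MUL/MUL
#1 head=1: mulh.MUL i1 RAW r5
#2 head=2: xor.ALU i2 WAW r4
#3 head=3: and.ALU i3 RAW r4
#4 head=4: sub.ALU i4 RAW r1
#5 head=5: blt.BR sub.ALU i5+i6 pair
#6 head=7: mul.MUL sub.ALU i7+i8 pair
#7 head=9: or.ALU i9 RAW r2
#8 head=10: sub.ALU and.ALU i10+i11 pair
#9 head=12: mul.MUL i12 no-port MUL/BR
#10 head=13: bne.BR i13 tail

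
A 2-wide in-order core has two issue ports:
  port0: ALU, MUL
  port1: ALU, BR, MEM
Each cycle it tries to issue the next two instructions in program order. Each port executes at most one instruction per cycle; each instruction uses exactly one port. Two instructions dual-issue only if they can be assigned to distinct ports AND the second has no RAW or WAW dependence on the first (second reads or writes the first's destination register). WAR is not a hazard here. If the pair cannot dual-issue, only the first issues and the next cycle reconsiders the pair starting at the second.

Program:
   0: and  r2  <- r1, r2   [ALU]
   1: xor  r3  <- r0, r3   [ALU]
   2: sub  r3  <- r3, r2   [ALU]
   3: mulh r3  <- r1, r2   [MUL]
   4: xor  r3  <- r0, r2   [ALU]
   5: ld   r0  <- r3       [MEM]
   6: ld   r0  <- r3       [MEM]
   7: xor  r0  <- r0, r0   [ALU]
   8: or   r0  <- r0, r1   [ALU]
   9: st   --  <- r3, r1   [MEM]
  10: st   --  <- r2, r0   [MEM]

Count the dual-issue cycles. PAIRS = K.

0. and/xor @i0/i1  | dual
1. sub @i2  | WAW r3
2. mulh @i3  | WAW r3
3. xor @i4  | RAW r3
4. ld @i5  | no-port MEM/MEM
5. ld @i6  | RAW+WAW r0
6. xor @i7  | RAW+WAW r0
7. or/st @i8/i9  | dual
8. st @i10  | tail

PAIRS = 2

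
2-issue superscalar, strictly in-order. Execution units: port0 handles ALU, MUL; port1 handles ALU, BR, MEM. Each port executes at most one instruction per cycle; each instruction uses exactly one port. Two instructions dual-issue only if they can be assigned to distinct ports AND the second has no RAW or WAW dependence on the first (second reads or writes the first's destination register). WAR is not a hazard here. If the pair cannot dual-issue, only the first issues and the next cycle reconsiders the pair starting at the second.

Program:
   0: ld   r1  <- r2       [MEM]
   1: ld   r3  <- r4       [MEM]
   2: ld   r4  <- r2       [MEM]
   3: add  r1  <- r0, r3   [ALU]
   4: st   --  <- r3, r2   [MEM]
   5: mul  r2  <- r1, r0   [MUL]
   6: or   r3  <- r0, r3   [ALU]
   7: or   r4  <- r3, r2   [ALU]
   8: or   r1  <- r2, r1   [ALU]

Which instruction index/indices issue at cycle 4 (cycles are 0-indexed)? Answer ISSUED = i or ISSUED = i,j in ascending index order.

ISSUED = 6

[0] i0  ld.MEM  -- no-port MEM/MEM
[1] i1  ld.MEM  -- no-port MEM/MEM
[2] i2+i3  ld.MEM;add.ALU  -- 2-wide
[3] i4+i5  st.MEM;mul.MUL  -- 2-wide
[4] i6  or.ALU  -- RAW r3
[5] i7+i8  or.ALU;or.ALU  -- 2-wide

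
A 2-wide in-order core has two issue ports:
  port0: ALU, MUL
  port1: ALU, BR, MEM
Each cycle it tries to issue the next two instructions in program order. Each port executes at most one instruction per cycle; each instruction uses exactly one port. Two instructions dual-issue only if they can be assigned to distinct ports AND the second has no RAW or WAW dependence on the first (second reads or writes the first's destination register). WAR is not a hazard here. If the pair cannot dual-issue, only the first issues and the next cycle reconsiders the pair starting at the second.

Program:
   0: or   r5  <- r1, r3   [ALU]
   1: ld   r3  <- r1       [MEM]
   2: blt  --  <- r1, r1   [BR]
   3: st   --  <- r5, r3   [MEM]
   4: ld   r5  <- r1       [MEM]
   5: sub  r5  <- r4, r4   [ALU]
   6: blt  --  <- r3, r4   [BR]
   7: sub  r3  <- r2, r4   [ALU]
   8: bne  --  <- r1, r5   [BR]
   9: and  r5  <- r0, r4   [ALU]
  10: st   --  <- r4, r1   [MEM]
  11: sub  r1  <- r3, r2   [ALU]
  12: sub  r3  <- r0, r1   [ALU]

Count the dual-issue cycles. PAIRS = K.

PAIRS = 4

  cy0 -> i0+i1 (or/ld) pair
  cy1 -> i2 (blt) no-port BR/MEM
  cy2 -> i3 (st) no-port MEM/MEM
  cy3 -> i4 (ld) WAW r5
  cy4 -> i5+i6 (sub/blt) pair
  cy5 -> i7+i8 (sub/bne) pair
  cy6 -> i9+i10 (and/st) pair
  cy7 -> i11 (sub) RAW r1
  cy8 -> i12 (sub) tail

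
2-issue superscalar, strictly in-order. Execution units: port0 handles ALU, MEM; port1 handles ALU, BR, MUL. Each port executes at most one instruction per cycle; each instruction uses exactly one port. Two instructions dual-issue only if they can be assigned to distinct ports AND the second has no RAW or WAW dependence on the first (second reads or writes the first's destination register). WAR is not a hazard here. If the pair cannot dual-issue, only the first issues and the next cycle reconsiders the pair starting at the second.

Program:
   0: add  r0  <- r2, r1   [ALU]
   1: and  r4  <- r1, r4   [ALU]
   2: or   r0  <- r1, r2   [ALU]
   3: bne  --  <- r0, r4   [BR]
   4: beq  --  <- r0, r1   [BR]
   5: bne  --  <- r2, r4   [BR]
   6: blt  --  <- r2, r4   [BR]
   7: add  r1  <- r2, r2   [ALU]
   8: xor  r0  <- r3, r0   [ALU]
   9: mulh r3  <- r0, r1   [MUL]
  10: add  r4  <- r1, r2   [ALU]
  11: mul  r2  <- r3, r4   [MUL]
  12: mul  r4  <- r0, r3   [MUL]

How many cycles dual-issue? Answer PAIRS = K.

PAIRS = 3

0. add.ALU;and.ALU @i0,i1  | pair
1. or.ALU @i2  | RAW r0
2. bne.BR @i3  | no-port BR/BR
3. beq.BR @i4  | no-port BR/BR
4. bne.BR @i5  | no-port BR/BR
5. blt.BR;add.ALU @i6,i7  | pair
6. xor.ALU @i8  | RAW r0
7. mulh.MUL;add.ALU @i9,i10  | pair
8. mul.MUL @i11  | no-port MUL/MUL
9. mul.MUL @i12  | tail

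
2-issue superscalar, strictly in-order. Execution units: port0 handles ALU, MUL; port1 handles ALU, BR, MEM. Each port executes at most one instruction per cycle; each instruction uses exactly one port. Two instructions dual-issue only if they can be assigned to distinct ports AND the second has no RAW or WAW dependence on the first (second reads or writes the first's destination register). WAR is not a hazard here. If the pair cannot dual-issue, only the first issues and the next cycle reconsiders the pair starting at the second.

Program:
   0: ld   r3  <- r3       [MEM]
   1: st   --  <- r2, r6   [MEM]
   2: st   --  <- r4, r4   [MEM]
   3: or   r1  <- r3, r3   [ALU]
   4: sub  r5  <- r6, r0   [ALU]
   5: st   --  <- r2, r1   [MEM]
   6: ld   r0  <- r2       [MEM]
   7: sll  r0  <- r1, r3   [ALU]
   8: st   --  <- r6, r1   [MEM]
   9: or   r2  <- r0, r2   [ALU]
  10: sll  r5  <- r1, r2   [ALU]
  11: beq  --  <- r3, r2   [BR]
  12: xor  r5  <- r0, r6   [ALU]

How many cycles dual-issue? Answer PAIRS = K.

PAIRS = 4

  cy0 -> i0 (ld.MEM) no-port MEM/MEM
  cy1 -> i1 (st.MEM) no-port MEM/MEM
  cy2 -> i2/i3 (st.MEM or.ALU) 2-wide
  cy3 -> i4/i5 (sub.ALU st.MEM) 2-wide
  cy4 -> i6 (ld.MEM) WAW r0
  cy5 -> i7/i8 (sll.ALU st.MEM) 2-wide
  cy6 -> i9 (or.ALU) RAW r2
  cy7 -> i10/i11 (sll.ALU beq.BR) 2-wide
  cy8 -> i12 (xor.ALU) tail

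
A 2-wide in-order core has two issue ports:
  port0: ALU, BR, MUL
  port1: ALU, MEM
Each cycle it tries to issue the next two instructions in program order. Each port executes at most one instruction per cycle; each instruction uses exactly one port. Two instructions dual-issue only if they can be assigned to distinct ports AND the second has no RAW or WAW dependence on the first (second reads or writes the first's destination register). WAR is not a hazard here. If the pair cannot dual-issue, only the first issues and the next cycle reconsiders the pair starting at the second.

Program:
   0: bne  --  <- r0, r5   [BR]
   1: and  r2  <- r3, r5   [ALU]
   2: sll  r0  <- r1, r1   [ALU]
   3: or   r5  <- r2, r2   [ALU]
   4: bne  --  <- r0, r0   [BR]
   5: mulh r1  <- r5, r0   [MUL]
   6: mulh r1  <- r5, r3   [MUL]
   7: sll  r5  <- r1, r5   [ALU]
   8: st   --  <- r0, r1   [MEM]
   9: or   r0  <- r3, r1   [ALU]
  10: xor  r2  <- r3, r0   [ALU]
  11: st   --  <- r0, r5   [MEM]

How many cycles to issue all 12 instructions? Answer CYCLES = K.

CYCLES = 8

c0: i0&i1 bne/and  pair
c1: i2&i3 sll/or  pair
c2: i4 bne  no-port BR/MUL
c3: i5 mulh  no-port MUL/MUL
c4: i6 mulh  RAW r1
c5: i7&i8 sll/st  pair
c6: i9 or  RAW r0
c7: i10&i11 xor/st  pair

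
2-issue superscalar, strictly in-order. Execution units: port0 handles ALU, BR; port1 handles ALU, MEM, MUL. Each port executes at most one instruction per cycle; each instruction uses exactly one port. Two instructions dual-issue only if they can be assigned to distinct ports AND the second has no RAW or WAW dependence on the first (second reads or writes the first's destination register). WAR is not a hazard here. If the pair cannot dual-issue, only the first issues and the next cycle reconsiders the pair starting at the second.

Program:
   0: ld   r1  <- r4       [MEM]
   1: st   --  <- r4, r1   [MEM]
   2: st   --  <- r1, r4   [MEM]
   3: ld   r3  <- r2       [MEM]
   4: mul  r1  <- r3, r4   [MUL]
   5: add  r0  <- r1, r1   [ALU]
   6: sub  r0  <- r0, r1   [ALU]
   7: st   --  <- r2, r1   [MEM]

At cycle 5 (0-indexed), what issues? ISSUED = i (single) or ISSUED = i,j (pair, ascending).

ISSUED = 5

[0] i0  ld  -- no-port MEM/MEM
[1] i1  st  -- no-port MEM/MEM
[2] i2  st  -- no-port MEM/MEM
[3] i3  ld  -- no-port MEM/MUL
[4] i4  mul  -- RAW r1
[5] i5  add  -- RAW+WAW r0
[6] i6/i7  sub+st  -- 2-wide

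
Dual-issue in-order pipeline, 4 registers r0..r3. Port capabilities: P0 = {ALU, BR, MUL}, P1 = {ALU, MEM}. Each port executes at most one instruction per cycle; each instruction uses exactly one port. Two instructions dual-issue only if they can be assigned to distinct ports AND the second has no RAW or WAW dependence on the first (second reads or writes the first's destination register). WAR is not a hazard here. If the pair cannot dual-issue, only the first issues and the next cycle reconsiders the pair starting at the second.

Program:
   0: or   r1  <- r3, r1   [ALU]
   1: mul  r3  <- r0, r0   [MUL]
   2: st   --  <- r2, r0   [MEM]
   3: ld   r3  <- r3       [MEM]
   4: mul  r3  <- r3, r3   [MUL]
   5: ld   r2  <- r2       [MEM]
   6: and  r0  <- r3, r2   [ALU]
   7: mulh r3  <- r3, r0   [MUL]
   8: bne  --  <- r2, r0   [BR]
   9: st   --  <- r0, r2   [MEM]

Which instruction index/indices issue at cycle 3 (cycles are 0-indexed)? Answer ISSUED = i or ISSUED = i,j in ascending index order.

ISSUED = 4,5

[0] i0+i1  or+mul  -- 2-wide
[1] i2  st  -- no-port MEM/MEM
[2] i3  ld  -- RAW+WAW r3
[3] i4+i5  mul+ld  -- 2-wide
[4] i6  and  -- RAW r0
[5] i7  mulh  -- no-port MUL/BR
[6] i8+i9  bne+st  -- 2-wide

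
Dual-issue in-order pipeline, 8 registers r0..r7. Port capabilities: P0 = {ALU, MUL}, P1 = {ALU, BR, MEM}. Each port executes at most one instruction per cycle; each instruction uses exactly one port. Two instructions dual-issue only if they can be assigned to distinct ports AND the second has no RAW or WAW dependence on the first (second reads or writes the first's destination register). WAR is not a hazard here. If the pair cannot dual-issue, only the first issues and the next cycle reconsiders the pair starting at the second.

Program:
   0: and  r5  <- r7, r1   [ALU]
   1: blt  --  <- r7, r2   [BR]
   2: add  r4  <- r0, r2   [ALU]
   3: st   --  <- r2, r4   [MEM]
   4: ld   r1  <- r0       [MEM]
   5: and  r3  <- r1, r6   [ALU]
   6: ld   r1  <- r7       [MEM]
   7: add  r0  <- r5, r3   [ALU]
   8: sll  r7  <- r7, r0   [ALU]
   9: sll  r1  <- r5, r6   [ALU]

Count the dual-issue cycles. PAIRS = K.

#0 head=0: and;blt i0/i1 pair
#1 head=2: add i2 RAW r4
#2 head=3: st i3 no-port MEM/MEM
#3 head=4: ld i4 RAW r1
#4 head=5: and;ld i5/i6 pair
#5 head=7: add i7 RAW r0
#6 head=8: sll;sll i8/i9 pair

PAIRS = 3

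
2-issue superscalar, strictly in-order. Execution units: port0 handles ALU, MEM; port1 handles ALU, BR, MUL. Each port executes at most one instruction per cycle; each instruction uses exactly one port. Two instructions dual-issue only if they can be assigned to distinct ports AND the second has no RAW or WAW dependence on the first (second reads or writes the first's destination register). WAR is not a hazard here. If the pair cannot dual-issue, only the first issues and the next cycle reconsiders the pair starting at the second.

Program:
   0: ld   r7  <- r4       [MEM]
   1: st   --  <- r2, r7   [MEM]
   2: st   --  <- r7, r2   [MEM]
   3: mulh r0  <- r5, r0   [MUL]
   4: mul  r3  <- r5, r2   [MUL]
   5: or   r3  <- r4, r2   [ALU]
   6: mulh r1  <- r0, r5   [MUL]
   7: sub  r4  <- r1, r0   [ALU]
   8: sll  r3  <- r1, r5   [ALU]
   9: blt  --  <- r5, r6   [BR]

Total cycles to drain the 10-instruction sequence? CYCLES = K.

CYCLES = 7

0. ld.MEM @i0  | no-port MEM/MEM
1. st.MEM @i1  | no-port MEM/MEM
2. st.MEM/mulh.MUL @i2&i3  | 2-wide
3. mul.MUL @i4  | WAW r3
4. or.ALU/mulh.MUL @i5&i6  | 2-wide
5. sub.ALU/sll.ALU @i7&i8  | 2-wide
6. blt.BR @i9  | tail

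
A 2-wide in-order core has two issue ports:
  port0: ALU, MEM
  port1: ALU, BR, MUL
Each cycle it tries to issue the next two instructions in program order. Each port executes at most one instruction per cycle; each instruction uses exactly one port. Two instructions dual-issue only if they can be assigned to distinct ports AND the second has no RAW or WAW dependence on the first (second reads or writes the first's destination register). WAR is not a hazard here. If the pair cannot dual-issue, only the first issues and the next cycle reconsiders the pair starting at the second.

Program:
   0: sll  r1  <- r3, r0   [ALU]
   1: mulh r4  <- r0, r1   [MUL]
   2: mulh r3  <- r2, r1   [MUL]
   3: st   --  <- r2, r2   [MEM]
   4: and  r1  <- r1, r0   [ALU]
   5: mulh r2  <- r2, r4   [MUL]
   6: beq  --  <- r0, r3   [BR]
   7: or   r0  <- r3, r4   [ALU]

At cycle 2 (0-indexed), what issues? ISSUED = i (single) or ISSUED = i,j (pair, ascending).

#0 head=0: sll i0 RAW r1
#1 head=1: mulh i1 no-port MUL/MUL
#2 head=2: mulh+st i2+i3 pair
#3 head=4: and+mulh i4+i5 pair
#4 head=6: beq+or i6+i7 pair

ISSUED = 2,3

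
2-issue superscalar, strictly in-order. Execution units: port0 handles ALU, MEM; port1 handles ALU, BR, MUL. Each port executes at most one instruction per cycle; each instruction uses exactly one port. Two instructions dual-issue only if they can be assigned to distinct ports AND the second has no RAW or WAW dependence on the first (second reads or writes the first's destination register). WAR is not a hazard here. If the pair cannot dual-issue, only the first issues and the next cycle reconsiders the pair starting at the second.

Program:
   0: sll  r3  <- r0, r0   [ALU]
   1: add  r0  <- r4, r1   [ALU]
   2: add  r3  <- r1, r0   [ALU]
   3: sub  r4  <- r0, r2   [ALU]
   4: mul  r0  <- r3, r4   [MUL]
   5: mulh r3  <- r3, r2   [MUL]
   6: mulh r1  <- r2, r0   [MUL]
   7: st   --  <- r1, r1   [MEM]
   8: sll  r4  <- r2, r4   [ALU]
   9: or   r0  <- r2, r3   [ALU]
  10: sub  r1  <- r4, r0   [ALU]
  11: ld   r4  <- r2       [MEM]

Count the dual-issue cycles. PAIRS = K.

PAIRS = 4

0. sll.ALU+add.ALU @i0/i1  | dual
1. add.ALU+sub.ALU @i2/i3  | dual
2. mul.MUL @i4  | no-port MUL/MUL
3. mulh.MUL @i5  | no-port MUL/MUL
4. mulh.MUL @i6  | RAW r1
5. st.MEM+sll.ALU @i7/i8  | dual
6. or.ALU @i9  | RAW r0
7. sub.ALU+ld.MEM @i10/i11  | dual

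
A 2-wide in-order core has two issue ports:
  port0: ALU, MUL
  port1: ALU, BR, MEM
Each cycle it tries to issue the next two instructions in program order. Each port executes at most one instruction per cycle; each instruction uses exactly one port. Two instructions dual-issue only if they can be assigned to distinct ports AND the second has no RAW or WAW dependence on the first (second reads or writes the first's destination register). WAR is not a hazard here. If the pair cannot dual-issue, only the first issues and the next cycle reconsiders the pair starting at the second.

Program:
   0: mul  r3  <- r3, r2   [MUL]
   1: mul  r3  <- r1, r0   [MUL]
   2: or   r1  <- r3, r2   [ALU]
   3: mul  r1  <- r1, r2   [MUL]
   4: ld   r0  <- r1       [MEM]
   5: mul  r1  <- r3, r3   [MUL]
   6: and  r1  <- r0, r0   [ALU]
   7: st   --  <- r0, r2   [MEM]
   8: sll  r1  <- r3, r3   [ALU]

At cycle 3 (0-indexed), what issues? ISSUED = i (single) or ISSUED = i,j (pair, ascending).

#0 head=0: mul i0 no-port MUL/MUL
#1 head=1: mul i1 RAW r3
#2 head=2: or i2 RAW+WAW r1
#3 head=3: mul i3 RAW r1
#4 head=4: ld+mul i4/i5 dual
#5 head=6: and+st i6/i7 dual
#6 head=8: sll i8 tail

ISSUED = 3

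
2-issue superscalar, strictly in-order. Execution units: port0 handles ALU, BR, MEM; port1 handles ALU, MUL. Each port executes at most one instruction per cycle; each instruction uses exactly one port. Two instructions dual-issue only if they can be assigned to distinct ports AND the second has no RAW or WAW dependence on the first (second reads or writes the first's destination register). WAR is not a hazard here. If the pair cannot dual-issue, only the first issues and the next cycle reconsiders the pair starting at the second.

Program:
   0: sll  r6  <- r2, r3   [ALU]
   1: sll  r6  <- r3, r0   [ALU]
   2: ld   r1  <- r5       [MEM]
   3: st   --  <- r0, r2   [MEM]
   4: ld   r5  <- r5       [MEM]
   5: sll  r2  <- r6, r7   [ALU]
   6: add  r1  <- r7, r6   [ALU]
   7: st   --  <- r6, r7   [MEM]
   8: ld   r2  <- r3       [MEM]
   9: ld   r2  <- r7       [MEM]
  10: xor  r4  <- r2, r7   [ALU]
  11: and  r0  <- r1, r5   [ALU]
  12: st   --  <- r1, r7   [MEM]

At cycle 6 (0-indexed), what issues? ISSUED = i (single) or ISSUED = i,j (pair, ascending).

ISSUED = 9

t=0 i0:sll.ALU ; WAW r6
t=1 i1&i2:sll.ALU/ld.MEM ; dual
t=2 i3:st.MEM ; no-port MEM/MEM
t=3 i4&i5:ld.MEM/sll.ALU ; dual
t=4 i6&i7:add.ALU/st.MEM ; dual
t=5 i8:ld.MEM ; no-port MEM/MEM
t=6 i9:ld.MEM ; RAW r2
t=7 i10&i11:xor.ALU/and.ALU ; dual
t=8 i12:st.MEM ; tail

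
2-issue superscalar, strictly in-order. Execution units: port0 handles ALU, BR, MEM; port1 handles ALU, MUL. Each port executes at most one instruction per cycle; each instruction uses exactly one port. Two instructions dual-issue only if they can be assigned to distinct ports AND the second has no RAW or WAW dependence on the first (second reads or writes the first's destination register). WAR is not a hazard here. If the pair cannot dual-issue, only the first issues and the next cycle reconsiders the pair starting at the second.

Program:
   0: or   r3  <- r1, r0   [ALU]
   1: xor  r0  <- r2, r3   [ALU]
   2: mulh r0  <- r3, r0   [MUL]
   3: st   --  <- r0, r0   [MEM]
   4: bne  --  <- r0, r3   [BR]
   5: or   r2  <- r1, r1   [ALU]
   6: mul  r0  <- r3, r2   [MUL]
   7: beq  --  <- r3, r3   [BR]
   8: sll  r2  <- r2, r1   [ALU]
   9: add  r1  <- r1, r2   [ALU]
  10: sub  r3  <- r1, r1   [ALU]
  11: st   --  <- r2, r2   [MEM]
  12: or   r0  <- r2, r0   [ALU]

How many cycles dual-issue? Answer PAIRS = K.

PAIRS = 3

[0] i0  or.ALU  -- RAW r3
[1] i1  xor.ALU  -- RAW+WAW r0
[2] i2  mulh.MUL  -- RAW r0
[3] i3  st.MEM  -- no-port MEM/BR
[4] i4,i5  bne.BR+or.ALU  -- pair
[5] i6,i7  mul.MUL+beq.BR  -- pair
[6] i8  sll.ALU  -- RAW r2
[7] i9  add.ALU  -- RAW r1
[8] i10,i11  sub.ALU+st.MEM  -- pair
[9] i12  or.ALU  -- tail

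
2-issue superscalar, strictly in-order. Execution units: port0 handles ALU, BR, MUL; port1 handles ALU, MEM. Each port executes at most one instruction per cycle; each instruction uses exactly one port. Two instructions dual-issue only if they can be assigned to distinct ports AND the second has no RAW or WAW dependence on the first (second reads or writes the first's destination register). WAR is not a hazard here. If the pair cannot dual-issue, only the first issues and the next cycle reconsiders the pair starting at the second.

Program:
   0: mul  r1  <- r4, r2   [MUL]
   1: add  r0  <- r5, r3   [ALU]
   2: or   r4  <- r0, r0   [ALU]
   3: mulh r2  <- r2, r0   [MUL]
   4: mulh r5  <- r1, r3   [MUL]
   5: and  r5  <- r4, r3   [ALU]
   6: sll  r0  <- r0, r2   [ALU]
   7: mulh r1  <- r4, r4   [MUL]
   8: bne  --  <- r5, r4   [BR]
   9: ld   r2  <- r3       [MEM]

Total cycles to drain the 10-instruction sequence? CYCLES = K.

0. mul.MUL;add.ALU @i0+i1  | pair
1. or.ALU;mulh.MUL @i2+i3  | pair
2. mulh.MUL @i4  | WAW r5
3. and.ALU;sll.ALU @i5+i6  | pair
4. mulh.MUL @i7  | no-port MUL/BR
5. bne.BR;ld.MEM @i8+i9  | pair

CYCLES = 6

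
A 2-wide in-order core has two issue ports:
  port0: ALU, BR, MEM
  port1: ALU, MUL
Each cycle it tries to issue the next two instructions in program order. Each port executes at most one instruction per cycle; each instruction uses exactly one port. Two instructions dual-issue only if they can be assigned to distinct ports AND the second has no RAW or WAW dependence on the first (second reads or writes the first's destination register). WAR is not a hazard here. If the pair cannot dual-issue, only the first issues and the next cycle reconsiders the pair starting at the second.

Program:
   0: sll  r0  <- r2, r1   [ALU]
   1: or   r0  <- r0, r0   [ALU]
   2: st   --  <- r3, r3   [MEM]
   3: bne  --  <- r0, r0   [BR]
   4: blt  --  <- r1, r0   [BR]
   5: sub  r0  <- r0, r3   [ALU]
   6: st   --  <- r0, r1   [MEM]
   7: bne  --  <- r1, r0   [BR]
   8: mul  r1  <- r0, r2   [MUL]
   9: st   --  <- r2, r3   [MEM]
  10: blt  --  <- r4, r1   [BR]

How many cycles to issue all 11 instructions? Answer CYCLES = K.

CYCLES = 8

t=0 i0:sll ; RAW+WAW r0
t=1 i1,i2:or/st ; 2-wide
t=2 i3:bne ; no-port BR/BR
t=3 i4,i5:blt/sub ; 2-wide
t=4 i6:st ; no-port MEM/BR
t=5 i7,i8:bne/mul ; 2-wide
t=6 i9:st ; no-port MEM/BR
t=7 i10:blt ; tail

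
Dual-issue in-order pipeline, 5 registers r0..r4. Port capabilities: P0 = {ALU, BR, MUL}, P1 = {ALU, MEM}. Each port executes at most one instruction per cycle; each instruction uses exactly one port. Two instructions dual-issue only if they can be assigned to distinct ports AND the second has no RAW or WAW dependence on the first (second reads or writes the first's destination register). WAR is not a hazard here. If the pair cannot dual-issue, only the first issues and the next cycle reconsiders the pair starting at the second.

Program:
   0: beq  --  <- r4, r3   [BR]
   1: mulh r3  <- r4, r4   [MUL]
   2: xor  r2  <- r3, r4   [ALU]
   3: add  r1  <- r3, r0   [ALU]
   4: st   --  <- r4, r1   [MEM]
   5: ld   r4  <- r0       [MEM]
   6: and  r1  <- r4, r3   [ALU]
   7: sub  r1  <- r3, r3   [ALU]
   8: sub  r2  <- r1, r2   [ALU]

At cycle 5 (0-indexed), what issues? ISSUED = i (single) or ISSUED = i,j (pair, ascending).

#0 head=0: beq.BR i0 no-port BR/MUL
#1 head=1: mulh.MUL i1 RAW r3
#2 head=2: xor.ALU/add.ALU i2&i3 dual
#3 head=4: st.MEM i4 no-port MEM/MEM
#4 head=5: ld.MEM i5 RAW r4
#5 head=6: and.ALU i6 WAW r1
#6 head=7: sub.ALU i7 RAW r1
#7 head=8: sub.ALU i8 tail

ISSUED = 6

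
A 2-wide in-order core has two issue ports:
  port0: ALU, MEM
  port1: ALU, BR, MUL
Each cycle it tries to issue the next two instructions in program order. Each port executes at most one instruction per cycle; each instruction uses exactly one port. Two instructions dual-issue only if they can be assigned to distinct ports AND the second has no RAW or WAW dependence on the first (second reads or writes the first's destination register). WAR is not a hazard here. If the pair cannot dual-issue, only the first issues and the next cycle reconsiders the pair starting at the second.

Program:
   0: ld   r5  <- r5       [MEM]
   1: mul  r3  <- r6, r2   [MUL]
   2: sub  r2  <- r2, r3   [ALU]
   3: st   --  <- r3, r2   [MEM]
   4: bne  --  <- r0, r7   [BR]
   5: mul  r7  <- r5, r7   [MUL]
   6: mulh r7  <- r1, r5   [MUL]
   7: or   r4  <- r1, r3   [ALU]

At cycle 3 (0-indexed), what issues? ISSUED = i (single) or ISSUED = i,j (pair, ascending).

  cy0 -> i0&i1 (ld;mul) dual
  cy1 -> i2 (sub) RAW r2
  cy2 -> i3&i4 (st;bne) dual
  cy3 -> i5 (mul) no-port MUL/MUL
  cy4 -> i6&i7 (mulh;or) dual

ISSUED = 5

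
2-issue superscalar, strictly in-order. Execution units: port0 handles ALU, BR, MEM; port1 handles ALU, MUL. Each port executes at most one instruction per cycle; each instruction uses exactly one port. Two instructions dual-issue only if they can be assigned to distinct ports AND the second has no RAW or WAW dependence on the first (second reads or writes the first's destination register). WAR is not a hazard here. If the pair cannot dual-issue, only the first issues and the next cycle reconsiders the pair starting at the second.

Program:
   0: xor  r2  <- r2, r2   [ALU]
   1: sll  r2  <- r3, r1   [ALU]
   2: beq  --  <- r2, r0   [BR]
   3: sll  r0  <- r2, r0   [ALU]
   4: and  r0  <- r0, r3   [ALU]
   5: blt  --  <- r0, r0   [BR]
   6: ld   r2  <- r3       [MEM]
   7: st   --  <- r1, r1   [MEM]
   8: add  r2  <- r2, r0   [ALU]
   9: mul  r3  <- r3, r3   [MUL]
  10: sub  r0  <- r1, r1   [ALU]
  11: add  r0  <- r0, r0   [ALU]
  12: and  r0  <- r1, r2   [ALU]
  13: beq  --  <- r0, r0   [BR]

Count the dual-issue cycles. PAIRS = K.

#0 head=0: xor.ALU i0 WAW r2
#1 head=1: sll.ALU i1 RAW r2
#2 head=2: beq.BR;sll.ALU i2,i3 pair
#3 head=4: and.ALU i4 RAW r0
#4 head=5: blt.BR i5 no-port BR/MEM
#5 head=6: ld.MEM i6 no-port MEM/MEM
#6 head=7: st.MEM;add.ALU i7,i8 pair
#7 head=9: mul.MUL;sub.ALU i9,i10 pair
#8 head=11: add.ALU i11 WAW r0
#9 head=12: and.ALU i12 RAW r0
#10 head=13: beq.BR i13 tail

PAIRS = 3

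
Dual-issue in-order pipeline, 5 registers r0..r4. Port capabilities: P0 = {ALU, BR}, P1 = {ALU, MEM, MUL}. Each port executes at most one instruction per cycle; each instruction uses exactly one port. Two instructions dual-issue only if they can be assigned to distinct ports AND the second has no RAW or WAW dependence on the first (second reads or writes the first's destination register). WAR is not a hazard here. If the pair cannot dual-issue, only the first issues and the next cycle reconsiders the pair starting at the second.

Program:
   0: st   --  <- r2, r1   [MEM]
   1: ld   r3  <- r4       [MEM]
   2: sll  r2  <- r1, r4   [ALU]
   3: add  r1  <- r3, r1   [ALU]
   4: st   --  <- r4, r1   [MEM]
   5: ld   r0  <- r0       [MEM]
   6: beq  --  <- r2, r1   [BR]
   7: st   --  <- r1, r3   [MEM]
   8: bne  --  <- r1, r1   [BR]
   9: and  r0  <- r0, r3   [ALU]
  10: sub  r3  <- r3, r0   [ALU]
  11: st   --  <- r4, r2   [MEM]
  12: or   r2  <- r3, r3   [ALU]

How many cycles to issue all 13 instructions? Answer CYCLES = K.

0. st.MEM @i0  | no-port MEM/MEM
1. ld.MEM+sll.ALU @i1,i2  | 2-wide
2. add.ALU @i3  | RAW r1
3. st.MEM @i4  | no-port MEM/MEM
4. ld.MEM+beq.BR @i5,i6  | 2-wide
5. st.MEM+bne.BR @i7,i8  | 2-wide
6. and.ALU @i9  | RAW r0
7. sub.ALU+st.MEM @i10,i11  | 2-wide
8. or.ALU @i12  | tail

CYCLES = 9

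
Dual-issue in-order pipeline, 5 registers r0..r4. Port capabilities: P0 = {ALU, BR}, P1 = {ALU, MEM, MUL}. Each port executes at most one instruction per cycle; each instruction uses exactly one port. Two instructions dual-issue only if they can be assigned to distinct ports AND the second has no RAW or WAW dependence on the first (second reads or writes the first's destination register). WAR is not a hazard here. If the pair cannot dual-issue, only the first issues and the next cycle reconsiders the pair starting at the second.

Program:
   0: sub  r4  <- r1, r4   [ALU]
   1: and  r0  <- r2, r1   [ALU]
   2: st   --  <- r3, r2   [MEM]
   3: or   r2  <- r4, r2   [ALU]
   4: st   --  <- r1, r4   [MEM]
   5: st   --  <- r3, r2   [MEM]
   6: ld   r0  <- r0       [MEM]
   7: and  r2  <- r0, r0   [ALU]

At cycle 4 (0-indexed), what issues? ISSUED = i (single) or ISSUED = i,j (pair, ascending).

t=0 i0&i1:sub.ALU+and.ALU ; dual
t=1 i2&i3:st.MEM+or.ALU ; dual
t=2 i4:st.MEM ; no-port MEM/MEM
t=3 i5:st.MEM ; no-port MEM/MEM
t=4 i6:ld.MEM ; RAW r0
t=5 i7:and.ALU ; tail

ISSUED = 6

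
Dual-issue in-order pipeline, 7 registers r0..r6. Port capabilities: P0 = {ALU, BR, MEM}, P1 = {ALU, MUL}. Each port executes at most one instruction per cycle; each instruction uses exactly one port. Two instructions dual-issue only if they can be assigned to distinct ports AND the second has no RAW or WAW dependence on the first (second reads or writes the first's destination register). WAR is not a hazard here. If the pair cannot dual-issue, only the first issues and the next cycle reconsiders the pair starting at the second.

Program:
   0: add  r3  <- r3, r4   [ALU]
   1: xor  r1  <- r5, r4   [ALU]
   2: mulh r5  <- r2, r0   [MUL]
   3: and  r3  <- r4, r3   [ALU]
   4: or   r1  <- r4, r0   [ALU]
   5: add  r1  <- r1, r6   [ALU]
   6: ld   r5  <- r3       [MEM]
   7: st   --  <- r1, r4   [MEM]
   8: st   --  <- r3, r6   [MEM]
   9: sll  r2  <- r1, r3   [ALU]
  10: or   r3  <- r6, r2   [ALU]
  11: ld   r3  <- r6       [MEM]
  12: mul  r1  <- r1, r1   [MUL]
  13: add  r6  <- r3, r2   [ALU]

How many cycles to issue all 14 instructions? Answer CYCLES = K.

0. add xor @i0&i1  | pair
1. mulh and @i2&i3  | pair
2. or @i4  | RAW+WAW r1
3. add ld @i5&i6  | pair
4. st @i7  | no-port MEM/MEM
5. st sll @i8&i9  | pair
6. or @i10  | WAW r3
7. ld mul @i11&i12  | pair
8. add @i13  | tail

CYCLES = 9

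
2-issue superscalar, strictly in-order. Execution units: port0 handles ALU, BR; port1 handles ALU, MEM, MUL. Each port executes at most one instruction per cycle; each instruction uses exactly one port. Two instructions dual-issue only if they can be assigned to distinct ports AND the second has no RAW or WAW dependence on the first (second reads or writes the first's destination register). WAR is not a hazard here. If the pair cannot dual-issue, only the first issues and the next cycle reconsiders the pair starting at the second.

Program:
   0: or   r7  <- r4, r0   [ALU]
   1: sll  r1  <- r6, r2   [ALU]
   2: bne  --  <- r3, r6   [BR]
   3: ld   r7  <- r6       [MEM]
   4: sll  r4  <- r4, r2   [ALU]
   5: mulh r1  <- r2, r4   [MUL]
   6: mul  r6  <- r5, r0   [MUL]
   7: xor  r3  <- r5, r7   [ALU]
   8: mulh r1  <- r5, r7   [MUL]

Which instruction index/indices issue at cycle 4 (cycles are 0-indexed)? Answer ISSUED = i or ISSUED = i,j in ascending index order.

ISSUED = 6,7

c0: i0,i1 or.ALU+sll.ALU  dual
c1: i2,i3 bne.BR+ld.MEM  dual
c2: i4 sll.ALU  RAW r4
c3: i5 mulh.MUL  no-port MUL/MUL
c4: i6,i7 mul.MUL+xor.ALU  dual
c5: i8 mulh.MUL  tail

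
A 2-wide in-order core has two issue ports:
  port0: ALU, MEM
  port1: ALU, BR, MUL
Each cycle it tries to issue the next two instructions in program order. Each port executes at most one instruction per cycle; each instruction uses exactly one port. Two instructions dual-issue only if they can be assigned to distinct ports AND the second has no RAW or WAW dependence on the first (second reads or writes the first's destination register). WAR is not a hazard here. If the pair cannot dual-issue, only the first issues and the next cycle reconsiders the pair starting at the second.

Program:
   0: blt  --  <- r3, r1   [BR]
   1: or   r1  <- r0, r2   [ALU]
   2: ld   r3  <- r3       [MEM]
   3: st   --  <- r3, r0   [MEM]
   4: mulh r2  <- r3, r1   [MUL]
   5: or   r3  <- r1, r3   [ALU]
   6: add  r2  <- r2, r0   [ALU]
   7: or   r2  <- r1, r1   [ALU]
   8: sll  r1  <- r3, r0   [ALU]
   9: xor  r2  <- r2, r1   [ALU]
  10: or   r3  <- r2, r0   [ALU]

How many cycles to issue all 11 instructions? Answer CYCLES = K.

CYCLES = 7

t=0 i0,i1:blt+or ; pair
t=1 i2:ld ; no-port MEM/MEM
t=2 i3,i4:st+mulh ; pair
t=3 i5,i6:or+add ; pair
t=4 i7,i8:or+sll ; pair
t=5 i9:xor ; RAW r2
t=6 i10:or ; tail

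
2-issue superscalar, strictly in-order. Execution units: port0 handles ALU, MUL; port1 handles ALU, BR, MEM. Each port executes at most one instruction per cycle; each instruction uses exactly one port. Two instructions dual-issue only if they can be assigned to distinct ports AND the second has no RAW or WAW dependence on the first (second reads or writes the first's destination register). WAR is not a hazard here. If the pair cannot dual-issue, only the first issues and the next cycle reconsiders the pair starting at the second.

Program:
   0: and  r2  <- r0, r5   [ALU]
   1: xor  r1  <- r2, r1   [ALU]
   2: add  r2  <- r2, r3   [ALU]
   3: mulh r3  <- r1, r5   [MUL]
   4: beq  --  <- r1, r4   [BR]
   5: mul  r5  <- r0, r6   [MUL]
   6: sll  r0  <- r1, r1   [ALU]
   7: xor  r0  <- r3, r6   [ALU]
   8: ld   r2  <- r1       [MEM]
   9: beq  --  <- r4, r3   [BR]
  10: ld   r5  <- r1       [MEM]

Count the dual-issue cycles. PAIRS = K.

PAIRS = 4

0. and @i0  | RAW r2
1. xor;add @i1+i2  | 2-wide
2. mulh;beq @i3+i4  | 2-wide
3. mul;sll @i5+i6  | 2-wide
4. xor;ld @i7+i8  | 2-wide
5. beq @i9  | no-port BR/MEM
6. ld @i10  | tail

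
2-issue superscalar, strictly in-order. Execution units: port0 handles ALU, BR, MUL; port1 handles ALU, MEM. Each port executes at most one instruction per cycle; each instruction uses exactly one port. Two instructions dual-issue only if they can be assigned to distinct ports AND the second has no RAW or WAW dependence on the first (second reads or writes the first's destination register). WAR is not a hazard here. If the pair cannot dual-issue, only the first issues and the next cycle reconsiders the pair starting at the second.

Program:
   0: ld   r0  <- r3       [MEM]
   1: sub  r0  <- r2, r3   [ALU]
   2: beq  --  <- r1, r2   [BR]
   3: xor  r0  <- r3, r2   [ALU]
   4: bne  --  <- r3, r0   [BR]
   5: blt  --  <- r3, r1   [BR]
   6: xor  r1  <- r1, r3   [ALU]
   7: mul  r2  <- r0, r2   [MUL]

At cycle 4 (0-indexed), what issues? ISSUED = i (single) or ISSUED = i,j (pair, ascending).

ISSUED = 5,6

#0 head=0: ld i0 WAW r0
#1 head=1: sub+beq i1,i2 pair
#2 head=3: xor i3 RAW r0
#3 head=4: bne i4 no-port BR/BR
#4 head=5: blt+xor i5,i6 pair
#5 head=7: mul i7 tail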